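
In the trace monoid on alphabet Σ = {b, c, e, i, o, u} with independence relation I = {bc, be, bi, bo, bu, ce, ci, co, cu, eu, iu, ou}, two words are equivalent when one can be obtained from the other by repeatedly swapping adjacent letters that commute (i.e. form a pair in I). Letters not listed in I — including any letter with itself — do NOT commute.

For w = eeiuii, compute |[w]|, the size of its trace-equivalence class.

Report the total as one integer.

0(e) covers ∅
1(e) covers 0:e
2(i) covers 1:e
3(u) covers ∅
4(i) covers 2:i
5(i) covers 4:i
floor of heap: 0:e, 3:u
completions by unplaced set U, small U first (add the entries for U minus each lowest piece of U):
  |U|=1: {3}:1  {5}:1
  |U|=2: {3,5}:2  {4,5}:1
  |U|=3: {2,4,5}:1  {3,4,5}:3
  |U|=4: {1,2,4,5}:1  {2,3,4,5}:4
  start at 0(e): 5
  start at 3(u): 1
sum over floor = 6

6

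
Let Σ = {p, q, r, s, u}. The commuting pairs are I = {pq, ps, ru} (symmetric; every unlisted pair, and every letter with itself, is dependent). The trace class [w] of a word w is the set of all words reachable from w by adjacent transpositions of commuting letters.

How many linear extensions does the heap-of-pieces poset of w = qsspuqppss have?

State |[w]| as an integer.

40

piece 0:q — minimal
piece 1:s rests on {0:q}
piece 2:s rests on {1:s}
piece 3:p — minimal
piece 4:u rests on {2:s, 3:p}
piece 5:q rests on {4:u}
piece 6:p rests on {4:u}
piece 7:p rests on {6:p}
piece 8:s rests on {5:q}
piece 9:s rests on {8:s}
minimal pieces: {0:q, 3:p}
ways to finish when only these pieces remain (= sum over removing one remaining piece with nothing left below it):
  1 left: {7}→1  {9}→1
  2 left: {6,7}→1  {7,9}→2  {8,9}→1
  3 left: {5,8,9}→1  {6,7,9}→3  {7,8,9}→3
  4 left: {5,7,8,9}→4  {6,7,8,9}→6
  5 left: {5,6,7,8,9}→10
  6 left: {4,5,6,7,8,9}→10
  7 left: {2,4,5,6,7,8,9}→10  {3,4,5,6,7,8,9}→10
  8 left: {1,2,4,5,6,7,8,9}→10  {2,3,4,5,6,7,8,9}→20
  placing 0:q first → 30 extensions
  placing 3:p first → 10 extensions
total linear extensions = 40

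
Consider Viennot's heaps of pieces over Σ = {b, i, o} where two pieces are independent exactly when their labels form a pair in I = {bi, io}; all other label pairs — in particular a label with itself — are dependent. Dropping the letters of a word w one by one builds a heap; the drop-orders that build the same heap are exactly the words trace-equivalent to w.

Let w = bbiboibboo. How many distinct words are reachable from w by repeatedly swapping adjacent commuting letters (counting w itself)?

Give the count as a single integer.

45

#0=b has no predecessor
#1=b depends on [0:b]
#2=i has no predecessor
#3=b depends on [1:b]
#4=o depends on [3:b]
#5=i depends on [2:i]
#6=b depends on [4:o]
#7=b depends on [6:b]
#8=o depends on [7:b]
#9=o depends on [8:o]
sources: [0:b, 2:i]
N(rest) = Σ N(rest − s) over sources s of rest; N(one piece) = 1:
  size 1 → [5]=1  [9]=1
  size 2 → [2,5]=1  [5,9]=2  [8,9]=1
  size 3 → [2,5,9]=3  [5,8,9]=3  [7,8,9]=1
  size 4 → [2,5,8,9]=6  [5,7,8,9]=4  [6,7,8,9]=1
  size 5 → [2,5,7,8,9]=10  [4,6,7,8,9]=1  [5,6,7,8,9]=5
  size 6 → [2,5,6,7,8,9]=15  [3,4,6,7,8,9]=1  [4,5,6,7,8,9]=6
  size 7 → [1,3,4,6,7,8,9]=1  [2,4,5,6,7,8,9]=21  [3,4,5,6,7,8,9]=7
  size 8 → [0,1,3,4,6,7,8,9]=1  [1,3,4,5,6,7,8,9]=8  [2,3,4,5,6,7,8,9]=28
  first=0(b) contributes 36
  first=2(i) contributes 9
|[w]| = 45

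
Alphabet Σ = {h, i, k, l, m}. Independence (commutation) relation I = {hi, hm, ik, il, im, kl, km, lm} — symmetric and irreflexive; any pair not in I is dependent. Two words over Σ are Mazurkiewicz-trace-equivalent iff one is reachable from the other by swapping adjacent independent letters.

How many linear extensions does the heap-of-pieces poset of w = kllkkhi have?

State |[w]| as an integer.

drop 0:k onto floor
drop 1:l onto floor
drop 2:l onto {1:l}
drop 3:k onto {0:k}
drop 4:k onto {3:k}
drop 5:h onto {2:l, 4:k}
drop 6:i onto floor
ground layer = {0:k, 1:l, 6:i}
drop-orders for the pieces not yet dropped (sum over which currently-grounded one goes next):
  1 to go: {5} 1  {6} 1
  2 to go: {2,5} 1  {4,5} 1  {5,6} 2
  3 to go: {1,2,5} 1  {2,4,5} 2  {2,5,6} 3  {3,4,5} 1  {4,5,6} 3
  4 to go: {0,3,4,5} 1  {1,2,4,5} 3  {1,2,5,6} 4  {2,3,4,5} 3  {2,4,5,6} 8  {3,4,5,6} 4
  5 to go: {0,2,3,4,5} 4  {0,3,4,5,6} 5  {1,2,3,4,5} 6  {1,2,4,5,6} 15  {2,3,4,5,6} 15
  if 0:k drops first: 36 orders
  if 1:l drops first: 24 orders
  if 6:i drops first: 10 orders
heap linearizations: 70

70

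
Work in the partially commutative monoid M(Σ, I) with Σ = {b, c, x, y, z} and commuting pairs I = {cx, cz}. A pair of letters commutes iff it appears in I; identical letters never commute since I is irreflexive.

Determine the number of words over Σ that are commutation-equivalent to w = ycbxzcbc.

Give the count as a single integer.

#0=y has no predecessor
#1=c depends on [0:y]
#2=b depends on [1:c]
#3=x depends on [2:b]
#4=z depends on [3:x]
#5=c depends on [2:b]
#6=b depends on [4:z, 5:c]
#7=c depends on [6:b]
sources: [0:y]
N(rest) = Σ N(rest − s) over sources s of rest; N(one piece) = 1:
  size 1 → [7]=1
  size 2 → [6,7]=1
  size 3 → [4,6,7]=1  [5,6,7]=1
  size 4 → [3,4,6,7]=1  [4,5,6,7]=2
  size 5 → [3,4,5,6,7]=3
  size 6 → [2,3,4,5,6,7]=3
  first=0(y) contributes 3

3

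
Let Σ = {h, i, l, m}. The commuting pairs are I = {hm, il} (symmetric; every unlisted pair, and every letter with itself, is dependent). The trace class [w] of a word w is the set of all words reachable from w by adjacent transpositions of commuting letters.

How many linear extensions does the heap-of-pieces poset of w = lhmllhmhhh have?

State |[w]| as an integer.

#0=l has no predecessor
#1=h depends on [0:l]
#2=m depends on [0:l]
#3=l depends on [1:h, 2:m]
#4=l depends on [3:l]
#5=h depends on [4:l]
#6=m depends on [4:l]
#7=h depends on [5:h]
#8=h depends on [7:h]
#9=h depends on [8:h]
sources: [0:l]
N(rest) = Σ N(rest − s) over sources s of rest; N(one piece) = 1:
  size 1 → [6]=1  [9]=1
  size 2 → [6,9]=2  [8,9]=1
  size 3 → [6,8,9]=3  [7,8,9]=1
  size 4 → [5,7,8,9]=1  [6,7,8,9]=4
  size 5 → [5,6,7,8,9]=5
  size 6 → [4,5,6,7,8,9]=5
  size 7 → [3,4,5,6,7,8,9]=5
  size 8 → [1,3,4,5,6,7,8,9]=5  [2,3,4,5,6,7,8,9]=5
  first=0(l) contributes 10

10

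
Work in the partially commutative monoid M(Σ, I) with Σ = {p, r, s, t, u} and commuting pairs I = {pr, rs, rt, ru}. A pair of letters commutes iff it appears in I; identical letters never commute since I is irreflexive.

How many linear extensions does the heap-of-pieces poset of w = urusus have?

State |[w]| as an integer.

6

drop 0:u onto floor
drop 1:r onto floor
drop 2:u onto {0:u}
drop 3:s onto {2:u}
drop 4:u onto {3:s}
drop 5:s onto {4:u}
ground layer = {0:u, 1:r}
drop-orders for the pieces not yet dropped (sum over which currently-grounded one goes next):
  1 to go: {1} 1  {5} 1
  2 to go: {1,5} 2  {4,5} 1
  3 to go: {1,4,5} 3  {3,4,5} 1
  4 to go: {1,3,4,5} 4  {2,3,4,5} 1
  if 0:u drops first: 5 orders
  if 1:r drops first: 1 orders
heap linearizations: 6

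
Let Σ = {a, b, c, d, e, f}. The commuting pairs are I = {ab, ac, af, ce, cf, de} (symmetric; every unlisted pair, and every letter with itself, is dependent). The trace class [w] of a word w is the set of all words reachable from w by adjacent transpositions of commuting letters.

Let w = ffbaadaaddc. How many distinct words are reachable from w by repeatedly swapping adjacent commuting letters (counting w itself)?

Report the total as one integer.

10

drop 0:f onto floor
drop 1:f onto {0:f}
drop 2:b onto {1:f}
drop 3:a onto floor
drop 4:a onto {3:a}
drop 5:d onto {2:b, 4:a}
drop 6:a onto {5:d}
drop 7:a onto {6:a}
drop 8:d onto {7:a}
drop 9:d onto {8:d}
drop 10:c onto {9:d}
ground layer = {0:f, 3:a}
drop-orders for the pieces not yet dropped (sum over which currently-grounded one goes next):
  1 to go: {10} 1
  2 to go: {9,10} 1
  3 to go: {8,9,10} 1
  4 to go: {7,8,9,10} 1
  5 to go: {6,7,8,9,10} 1
  6 to go: {5,6,7,8,9,10} 1
  7 to go: {2,5,6,7,8,9,10} 1  {4,5,6,7,8,9,10} 1
  8 to go: {1,2,5,6,7,8,9,10} 1  {2,4,5,6,7,8,9,10} 2  {3,4,5,6,7,8,9,10} 1
  9 to go: {0,1,2,5,6,7,8,9,10} 1  {1,2,4,5,6,7,8,9,10} 3  {2,3,4,5,6,7,8,9,10} 3
  if 0:f drops first: 6 orders
  if 3:a drops first: 4 orders
heap linearizations: 10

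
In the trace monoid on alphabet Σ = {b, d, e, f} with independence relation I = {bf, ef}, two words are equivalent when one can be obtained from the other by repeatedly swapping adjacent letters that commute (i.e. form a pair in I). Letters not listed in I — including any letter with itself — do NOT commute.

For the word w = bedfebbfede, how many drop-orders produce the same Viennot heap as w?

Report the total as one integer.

15

piece 0:b — minimal
piece 1:e rests on {0:b}
piece 2:d rests on {1:e}
piece 3:f rests on {2:d}
piece 4:e rests on {2:d}
piece 5:b rests on {4:e}
piece 6:b rests on {5:b}
piece 7:f rests on {3:f}
piece 8:e rests on {6:b}
piece 9:d rests on {7:f, 8:e}
piece 10:e rests on {9:d}
minimal pieces: {0:b}
ways to finish when only these pieces remain (= sum over removing one remaining piece with nothing left below it):
  1 left: {10}→1
  2 left: {9,10}→1
  3 left: {7,9,10}→1  {8,9,10}→1
  4 left: {3,7,9,10}→1  {6,8,9,10}→1  {7,8,9,10}→2
  5 left: {3,7,8,9,10}→3  {5,6,8,9,10}→1  {6,7,8,9,10}→3
  6 left: {3,6,7,8,9,10}→6  {4,5,6,8,9,10}→1  {5,6,7,8,9,10}→4
  7 left: {3,5,6,7,8,9,10}→10  {4,5,6,7,8,9,10}→5
  8 left: {3,4,5,6,7,8,9,10}→15
  9 left: {2,3,4,5,6,7,8,9,10}→15
  placing 0:b first → 15 extensions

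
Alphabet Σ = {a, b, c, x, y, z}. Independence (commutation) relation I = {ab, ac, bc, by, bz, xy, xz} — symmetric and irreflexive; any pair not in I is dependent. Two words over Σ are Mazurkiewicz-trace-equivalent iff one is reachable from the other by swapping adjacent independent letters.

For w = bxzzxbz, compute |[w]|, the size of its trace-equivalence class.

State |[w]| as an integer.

35

#0=b has no predecessor
#1=x depends on [0:b]
#2=z has no predecessor
#3=z depends on [2:z]
#4=x depends on [1:x]
#5=b depends on [4:x]
#6=z depends on [3:z]
sources: [0:b, 2:z]
N(rest) = Σ N(rest − s) over sources s of rest; N(one piece) = 1:
  size 1 → [5]=1  [6]=1
  size 2 → [3,6]=1  [4,5]=1  [5,6]=2
  size 3 → [1,4,5]=1  [2,3,6]=1  [3,5,6]=3  [4,5,6]=3
  size 4 → [0,1,4,5]=1  [1,4,5,6]=4  [2,3,5,6]=4  [3,4,5,6]=6
  size 5 → [0,1,4,5,6]=5  [1,3,4,5,6]=10  [2,3,4,5,6]=10
  first=0(b) contributes 20
  first=2(z) contributes 15
|[w]| = 35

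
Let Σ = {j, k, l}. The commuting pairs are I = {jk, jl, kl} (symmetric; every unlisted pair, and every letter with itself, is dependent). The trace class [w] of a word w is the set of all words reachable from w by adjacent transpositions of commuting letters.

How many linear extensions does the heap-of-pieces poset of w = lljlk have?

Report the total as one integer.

20

#0=l has no predecessor
#1=l depends on [0:l]
#2=j has no predecessor
#3=l depends on [1:l]
#4=k has no predecessor
sources: [0:l, 2:j, 4:k]
N(rest) = Σ N(rest − s) over sources s of rest; N(one piece) = 1:
  size 1 → [2]=1  [3]=1  [4]=1
  size 2 → [1,3]=1  [2,3]=2  [2,4]=2  [3,4]=2
  size 3 → [0,1,3]=1  [1,2,3]=3  [1,3,4]=3  [2,3,4]=6
  first=0(l) contributes 12
  first=2(j) contributes 4
  first=4(k) contributes 4
|[w]| = 20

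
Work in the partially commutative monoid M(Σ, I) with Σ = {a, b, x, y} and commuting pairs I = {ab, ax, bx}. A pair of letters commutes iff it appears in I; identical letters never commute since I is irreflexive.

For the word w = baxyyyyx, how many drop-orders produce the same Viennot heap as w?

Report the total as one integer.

6

piece 0:b — minimal
piece 1:a — minimal
piece 2:x — minimal
piece 3:y rests on {0:b, 1:a, 2:x}
piece 4:y rests on {3:y}
piece 5:y rests on {4:y}
piece 6:y rests on {5:y}
piece 7:x rests on {6:y}
minimal pieces: {0:b, 1:a, 2:x}
ways to finish when only these pieces remain (= sum over removing one remaining piece with nothing left below it):
  1 left: {7}→1
  2 left: {6,7}→1
  3 left: {5,6,7}→1
  4 left: {4,5,6,7}→1
  5 left: {3,4,5,6,7}→1
  6 left: {0,3,4,5,6,7}→1  {1,3,4,5,6,7}→1  {2,3,4,5,6,7}→1
  placing 0:b first → 2 extensions
  placing 1:a first → 2 extensions
  placing 2:x first → 2 extensions
total linear extensions = 6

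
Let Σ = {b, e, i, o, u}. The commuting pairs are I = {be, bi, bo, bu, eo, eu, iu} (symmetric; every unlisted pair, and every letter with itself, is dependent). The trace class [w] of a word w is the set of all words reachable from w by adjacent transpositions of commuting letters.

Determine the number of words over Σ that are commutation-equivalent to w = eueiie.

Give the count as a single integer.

6

drop 0:e onto floor
drop 1:u onto floor
drop 2:e onto {0:e}
drop 3:i onto {2:e}
drop 4:i onto {3:i}
drop 5:e onto {4:i}
ground layer = {0:e, 1:u}
drop-orders for the pieces not yet dropped (sum over which currently-grounded one goes next):
  1 to go: {1} 1  {5} 1
  2 to go: {1,5} 2  {4,5} 1
  3 to go: {1,4,5} 3  {3,4,5} 1
  4 to go: {1,3,4,5} 4  {2,3,4,5} 1
  if 0:e drops first: 5 orders
  if 1:u drops first: 1 orders
heap linearizations: 6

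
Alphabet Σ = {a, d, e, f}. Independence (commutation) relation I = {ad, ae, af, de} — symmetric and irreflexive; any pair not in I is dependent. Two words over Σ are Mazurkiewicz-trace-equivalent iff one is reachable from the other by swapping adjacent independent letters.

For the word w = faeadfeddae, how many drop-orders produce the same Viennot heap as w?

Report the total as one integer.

1980

piece 0:f — minimal
piece 1:a — minimal
piece 2:e rests on {0:f}
piece 3:a rests on {1:a}
piece 4:d rests on {0:f}
piece 5:f rests on {2:e, 4:d}
piece 6:e rests on {5:f}
piece 7:d rests on {5:f}
piece 8:d rests on {7:d}
piece 9:a rests on {3:a}
piece 10:e rests on {6:e}
minimal pieces: {0:f, 1:a}
ways to finish when only these pieces remain (= sum over removing one remaining piece with nothing left below it):
  1 left: {8}→1  {9}→1  {10}→1
  2 left: {3,9}→1  {6,10}→1  {7,8}→1  {8,9}→2  {8,10}→2  {9,10}→2
  3 left: {1,3,9}→1  {3,8,9}→3  {3,9,10}→3  {6,8,10}→3  {6,9,10}→3  {7,8,9}→3  {7,8,10}→3  {8,9,10}→6
  4 left: {1,3,8,9}→4  {1,3,9,10}→4  {3,6,9,10}→6  {3,7,8,9}→6  {3,8,9,10}→12  {6,7,8,10}→6  {6,8,9,10}→12  {7,8,9,10}→12
  5 left: {1,3,6,9,10}→10  {1,3,7,8,9}→10  {1,3,8,9,10}→20  {3,6,8,9,10}→30  {3,7,8,9,10}→30  {5,6,7,8,10}→6  {6,7,8,9,10}→30
  6 left: {1,3,6,8,9,10}→60  {1,3,7,8,9,10}→60  {2,5,6,7,8,10}→6  {3,6,7,8,9,10}→90  {4,5,6,7,8,10}→6  {5,6,7,8,9,10}→36
  7 left: {1,3,6,7,8,9,10}→210  {2,4,5,6,7,8,10}→12  {2,5,6,7,8,9,10}→42  {3,5,6,7,8,9,10}→126  {4,5,6,7,8,9,10}→42
  8 left: {0,2,4,5,6,7,8,10}→12  {1,3,5,6,7,8,9,10}→336  {2,3,5,6,7,8,9,10}→168  {2,4,5,6,7,8,9,10}→96  {3,4,5,6,7,8,9,10}→168
  9 left: {0,2,4,5,6,7,8,9,10}→108  {1,2,3,5,6,7,8,9,10}→504  {1,3,4,5,6,7,8,9,10}→504  {2,3,4,5,6,7,8,9,10}→432
  placing 0:f first → 1440 extensions
  placing 1:a first → 540 extensions
total linear extensions = 1980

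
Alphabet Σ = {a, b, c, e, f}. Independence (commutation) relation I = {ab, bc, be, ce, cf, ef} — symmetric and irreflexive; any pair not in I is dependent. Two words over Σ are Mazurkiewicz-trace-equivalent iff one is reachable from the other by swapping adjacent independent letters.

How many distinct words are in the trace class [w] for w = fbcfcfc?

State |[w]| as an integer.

35

drop 0:f onto floor
drop 1:b onto {0:f}
drop 2:c onto floor
drop 3:f onto {1:b}
drop 4:c onto {2:c}
drop 5:f onto {3:f}
drop 6:c onto {4:c}
ground layer = {0:f, 2:c}
drop-orders for the pieces not yet dropped (sum over which currently-grounded one goes next):
  1 to go: {5} 1  {6} 1
  2 to go: {3,5} 1  {4,6} 1  {5,6} 2
  3 to go: {1,3,5} 1  {2,4,6} 1  {3,5,6} 3  {4,5,6} 3
  4 to go: {0,1,3,5} 1  {1,3,5,6} 4  {2,4,5,6} 4  {3,4,5,6} 6
  5 to go: {0,1,3,5,6} 5  {1,3,4,5,6} 10  {2,3,4,5,6} 10
  if 0:f drops first: 20 orders
  if 2:c drops first: 15 orders
heap linearizations: 35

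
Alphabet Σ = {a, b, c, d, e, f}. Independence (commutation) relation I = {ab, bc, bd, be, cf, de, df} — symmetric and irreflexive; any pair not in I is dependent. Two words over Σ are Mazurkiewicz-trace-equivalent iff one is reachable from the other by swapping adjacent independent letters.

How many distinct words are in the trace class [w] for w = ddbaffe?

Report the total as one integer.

piece 0:d — minimal
piece 1:d rests on {0:d}
piece 2:b — minimal
piece 3:a rests on {1:d}
piece 4:f rests on {2:b, 3:a}
piece 5:f rests on {4:f}
piece 6:e rests on {5:f}
minimal pieces: {0:d, 2:b}
ways to finish when only these pieces remain (= sum over removing one remaining piece with nothing left below it):
  1 left: {6}→1
  2 left: {5,6}→1
  3 left: {4,5,6}→1
  4 left: {2,4,5,6}→1  {3,4,5,6}→1
  5 left: {1,3,4,5,6}→1  {2,3,4,5,6}→2
  placing 0:d first → 3 extensions
  placing 2:b first → 1 extensions
total linear extensions = 4

4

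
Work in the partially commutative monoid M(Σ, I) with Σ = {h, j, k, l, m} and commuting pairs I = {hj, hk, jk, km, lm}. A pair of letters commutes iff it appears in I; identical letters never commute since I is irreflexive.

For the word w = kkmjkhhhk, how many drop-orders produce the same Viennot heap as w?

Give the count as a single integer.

drop 0:k onto floor
drop 1:k onto {0:k}
drop 2:m onto floor
drop 3:j onto {2:m}
drop 4:k onto {1:k}
drop 5:h onto {2:m}
drop 6:h onto {5:h}
drop 7:h onto {6:h}
drop 8:k onto {4:k}
ground layer = {0:k, 2:m}
drop-orders for the pieces not yet dropped (sum over which currently-grounded one goes next):
  1 to go: {3} 1  {7} 1  {8} 1
  2 to go: {3,7} 2  {3,8} 2  {4,8} 1  {6,7} 1  {7,8} 2
  3 to go: {1,4,8} 1  {3,4,8} 3  {3,6,7} 3  {3,7,8} 6  {4,7,8} 3  {5,6,7} 1  {6,7,8} 3
  4 to go: {0,1,4,8} 1  {1,3,4,8} 4  {1,4,7,8} 4  {3,4,7,8} 12  {3,5,6,7} 4  {3,6,7,8} 12  {4,6,7,8} 6  {5,6,7,8} 4
  5 to go: {0,1,3,4,8} 5  {0,1,4,7,8} 5  {1,3,4,7,8} 20  {1,4,6,7,8} 10  {2,3,5,6,7} 4  {3,4,6,7,8} 30  {3,5,6,7,8} 20  {4,5,6,7,8} 10
  6 to go: {0,1,3,4,7,8} 30  {0,1,4,6,7,8} 15  {1,3,4,6,7,8} 60  {1,4,5,6,7,8} 20  {2,3,5,6,7,8} 24  {3,4,5,6,7,8} 60
  7 to go: {0,1,3,4,6,7,8} 105  {0,1,4,5,6,7,8} 35  {1,3,4,5,6,7,8} 140  {2,3,4,5,6,7,8} 84
  if 0:k drops first: 224 orders
  if 2:m drops first: 280 orders
heap linearizations: 504

504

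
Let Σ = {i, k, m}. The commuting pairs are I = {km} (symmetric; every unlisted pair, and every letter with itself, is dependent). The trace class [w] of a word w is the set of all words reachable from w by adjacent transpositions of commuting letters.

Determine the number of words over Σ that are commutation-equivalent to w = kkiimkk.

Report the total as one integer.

3

drop 0:k onto floor
drop 1:k onto {0:k}
drop 2:i onto {1:k}
drop 3:i onto {2:i}
drop 4:m onto {3:i}
drop 5:k onto {3:i}
drop 6:k onto {5:k}
ground layer = {0:k}
drop-orders for the pieces not yet dropped (sum over which currently-grounded one goes next):
  1 to go: {4} 1  {6} 1
  2 to go: {4,6} 2  {5,6} 1
  3 to go: {4,5,6} 3
  4 to go: {3,4,5,6} 3
  5 to go: {2,3,4,5,6} 3
  if 0:k drops first: 3 orders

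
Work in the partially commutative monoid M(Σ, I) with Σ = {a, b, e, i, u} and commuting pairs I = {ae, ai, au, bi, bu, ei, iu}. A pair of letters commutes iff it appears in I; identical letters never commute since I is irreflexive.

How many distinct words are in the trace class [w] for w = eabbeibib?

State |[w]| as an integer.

0(e) covers ∅
1(a) covers ∅
2(b) covers 0:e, 1:a
3(b) covers 2:b
4(e) covers 3:b
5(i) covers ∅
6(b) covers 4:e
7(i) covers 5:i
8(b) covers 6:b
floor of heap: 0:e, 1:a, 5:i
completions by unplaced set U, small U first (add the entries for U minus each lowest piece of U):
  |U|=1: {7}:1  {8}:1
  |U|=2: {5,7}:1  {6,8}:1  {7,8}:2
  |U|=3: {4,6,8}:1  {5,7,8}:3  {6,7,8}:3
  |U|=4: {3,4,6,8}:1  {4,6,7,8}:4  {5,6,7,8}:6
  |U|=5: {2,3,4,6,8}:1  {3,4,6,7,8}:5  {4,5,6,7,8}:10
  |U|=6: {0,2,3,4,6,8}:1  {1,2,3,4,6,8}:1  {2,3,4,6,7,8}:6  {3,4,5,6,7,8}:15
  |U|=7: {0,1,2,3,4,6,8}:2  {0,2,3,4,6,7,8}:7  {1,2,3,4,6,7,8}:7  {2,3,4,5,6,7,8}:21
  start at 0(e): 28
  start at 1(a): 28
  start at 5(i): 16
sum over floor = 72

72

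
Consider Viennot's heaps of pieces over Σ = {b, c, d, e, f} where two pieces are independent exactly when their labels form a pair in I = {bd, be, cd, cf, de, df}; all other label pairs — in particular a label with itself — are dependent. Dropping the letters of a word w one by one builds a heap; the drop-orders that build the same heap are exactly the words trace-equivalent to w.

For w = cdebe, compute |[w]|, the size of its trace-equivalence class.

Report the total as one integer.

#0=c has no predecessor
#1=d has no predecessor
#2=e depends on [0:c]
#3=b depends on [0:c]
#4=e depends on [2:e]
sources: [0:c, 1:d]
N(rest) = Σ N(rest − s) over sources s of rest; N(one piece) = 1:
  size 1 → [1]=1  [3]=1  [4]=1
  size 2 → [1,3]=2  [1,4]=2  [2,4]=1  [3,4]=2
  size 3 → [1,2,4]=3  [1,3,4]=6  [2,3,4]=3
  first=0(c) contributes 12
  first=1(d) contributes 3
|[w]| = 15

15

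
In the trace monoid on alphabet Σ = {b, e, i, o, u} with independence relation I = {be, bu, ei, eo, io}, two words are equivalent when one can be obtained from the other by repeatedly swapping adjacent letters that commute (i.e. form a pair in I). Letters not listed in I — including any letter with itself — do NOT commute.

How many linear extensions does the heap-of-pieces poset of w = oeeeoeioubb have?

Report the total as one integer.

0(o) covers ∅
1(e) covers ∅
2(e) covers 1:e
3(e) covers 2:e
4(o) covers 0:o
5(e) covers 3:e
6(i) covers ∅
7(o) covers 4:o
8(u) covers 5:e, 6:i, 7:o
9(b) covers 6:i, 7:o
10(b) covers 9:b
floor of heap: 0:o, 1:e, 6:i
completions by unplaced set U, small U first (add the entries for U minus each lowest piece of U):
  |U|=1: {8}:1  {10}:1
  |U|=2: {5,8}:1  {8,10}:2  {9,10}:1
  |U|=3: {3,5,8}:1  {5,8,10}:3  {8,9,10}:3
  |U|=4: {2,3,5,8}:1  {3,5,8,10}:4  {5,8,9,10}:6  {6,8,9,10}:3  {7,8,9,10}:3
  |U|=5: {1,2,3,5,8}:1  {2,3,5,8,10}:5  {3,5,8,9,10}:10  {4,7,8,9,10}:3  {5,6,8,9,10}:9  {5,7,8,9,10}:9  {6,7,8,9,10}:6
  |U|=6: {0,4,7,8,9,10}:3  {1,2,3,5,8,10}:6  {2,3,5,8,9,10}:15  {3,5,6,8,9,10}:19  {3,5,7,8,9,10}:19  {4,5,7,8,9,10}:12  {4,6,7,8,9,10}:9  {5,6,7,8,9,10}:24
  |U|=7: {0,4,5,7,8,9,10}:15  {0,4,6,7,8,9,10}:12  {1,2,3,5,8,9,10}:21  {2,3,5,6,8,9,10}:34  {2,3,5,7,8,9,10}:34  {3,4,5,7,8,9,10}:31  {3,5,6,7,8,9,10}:62  {4,5,6,7,8,9,10}:45
  |U|=8: {0,3,4,5,7,8,9,10}:46  {0,4,5,6,7,8,9,10}:72  {1,2,3,5,6,8,9,10}:55  {1,2,3,5,7,8,9,10}:55  {2,3,4,5,7,8,9,10}:65  {2,3,5,6,7,8,9,10}:130  {3,4,5,6,7,8,9,10}:138
  |U|=9: {0,2,3,4,5,7,8,9,10}:111  {0,3,4,5,6,7,8,9,10}:256  {1,2,3,4,5,7,8,9,10}:120  {1,2,3,5,6,7,8,9,10}:240  {2,3,4,5,6,7,8,9,10}:333
  start at 0(o): 693
  start at 1(e): 700
  start at 6(i): 231
sum over floor = 1624

1624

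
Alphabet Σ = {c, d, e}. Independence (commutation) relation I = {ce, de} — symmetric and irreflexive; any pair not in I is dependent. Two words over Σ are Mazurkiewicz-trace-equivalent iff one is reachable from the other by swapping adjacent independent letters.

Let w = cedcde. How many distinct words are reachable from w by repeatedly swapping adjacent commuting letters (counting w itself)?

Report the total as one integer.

#0=c has no predecessor
#1=e has no predecessor
#2=d depends on [0:c]
#3=c depends on [2:d]
#4=d depends on [3:c]
#5=e depends on [1:e]
sources: [0:c, 1:e]
N(rest) = Σ N(rest − s) over sources s of rest; N(one piece) = 1:
  size 1 → [4]=1  [5]=1
  size 2 → [1,5]=1  [3,4]=1  [4,5]=2
  size 3 → [1,4,5]=3  [2,3,4]=1  [3,4,5]=3
  size 4 → [0,2,3,4]=1  [1,3,4,5]=6  [2,3,4,5]=4
  first=0(c) contributes 10
  first=1(e) contributes 5
|[w]| = 15

15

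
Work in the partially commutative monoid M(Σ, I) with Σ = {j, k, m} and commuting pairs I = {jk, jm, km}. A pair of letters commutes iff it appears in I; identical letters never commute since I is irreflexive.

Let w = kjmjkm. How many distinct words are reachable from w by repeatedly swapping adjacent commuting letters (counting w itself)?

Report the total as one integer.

0(k) covers ∅
1(j) covers ∅
2(m) covers ∅
3(j) covers 1:j
4(k) covers 0:k
5(m) covers 2:m
floor of heap: 0:k, 1:j, 2:m
completions by unplaced set U, small U first (add the entries for U minus each lowest piece of U):
  |U|=1: {3}:1  {4}:1  {5}:1
  |U|=2: {0,4}:1  {1,3}:1  {2,5}:1  {3,4}:2  {3,5}:2  {4,5}:2
  |U|=3: {0,3,4}:3  {0,4,5}:3  {1,3,4}:3  {1,3,5}:3  {2,3,5}:3  {2,4,5}:3  {3,4,5}:6
  |U|=4: {0,1,3,4}:6  {0,2,4,5}:6  {0,3,4,5}:12  {1,2,3,5}:6  {1,3,4,5}:12  {2,3,4,5}:12
  start at 0(k): 30
  start at 1(j): 30
  start at 2(m): 30
sum over floor = 90

90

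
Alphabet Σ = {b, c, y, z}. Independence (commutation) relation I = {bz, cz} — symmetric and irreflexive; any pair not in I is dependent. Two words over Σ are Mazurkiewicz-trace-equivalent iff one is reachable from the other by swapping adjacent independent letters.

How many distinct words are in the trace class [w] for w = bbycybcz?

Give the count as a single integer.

0(b) covers ∅
1(b) covers 0:b
2(y) covers 1:b
3(c) covers 2:y
4(y) covers 3:c
5(b) covers 4:y
6(c) covers 5:b
7(z) covers 4:y
floor of heap: 0:b
completions by unplaced set U, small U first (add the entries for U minus each lowest piece of U):
  |U|=1: {6}:1  {7}:1
  |U|=2: {5,6}:1  {6,7}:2
  |U|=3: {5,6,7}:3
  |U|=4: {4,5,6,7}:3
  |U|=5: {3,4,5,6,7}:3
  |U|=6: {2,3,4,5,6,7}:3
  start at 0(b): 3

3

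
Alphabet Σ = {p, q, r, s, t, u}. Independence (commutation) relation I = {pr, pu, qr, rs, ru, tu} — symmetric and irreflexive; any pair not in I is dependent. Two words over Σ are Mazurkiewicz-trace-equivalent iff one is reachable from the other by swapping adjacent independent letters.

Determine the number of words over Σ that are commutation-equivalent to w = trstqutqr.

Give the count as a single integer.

0(t) covers ∅
1(r) covers 0:t
2(s) covers 0:t
3(t) covers 1:r, 2:s
4(q) covers 3:t
5(u) covers 4:q
6(t) covers 4:q
7(q) covers 5:u, 6:t
8(r) covers 6:t
floor of heap: 0:t
completions by unplaced set U, small U first (add the entries for U minus each lowest piece of U):
  |U|=1: {7}:1  {8}:1
  |U|=2: {5,7}:1  {7,8}:2
  |U|=3: {5,7,8}:3  {6,7,8}:2
  |U|=4: {5,6,7,8}:5
  |U|=5: {4,5,6,7,8}:5
  |U|=6: {3,4,5,6,7,8}:5
  |U|=7: {1,3,4,5,6,7,8}:5  {2,3,4,5,6,7,8}:5
  start at 0(t): 10

10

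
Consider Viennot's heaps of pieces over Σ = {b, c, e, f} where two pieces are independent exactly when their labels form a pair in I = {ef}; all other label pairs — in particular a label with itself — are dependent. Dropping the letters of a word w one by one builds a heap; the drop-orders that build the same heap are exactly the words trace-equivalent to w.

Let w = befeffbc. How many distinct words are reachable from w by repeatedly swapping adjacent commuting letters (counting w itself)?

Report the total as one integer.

drop 0:b onto floor
drop 1:e onto {0:b}
drop 2:f onto {0:b}
drop 3:e onto {1:e}
drop 4:f onto {2:f}
drop 5:f onto {4:f}
drop 6:b onto {3:e, 5:f}
drop 7:c onto {6:b}
ground layer = {0:b}
drop-orders for the pieces not yet dropped (sum over which currently-grounded one goes next):
  1 to go: {7} 1
  2 to go: {6,7} 1
  3 to go: {3,6,7} 1  {5,6,7} 1
  4 to go: {1,3,6,7} 1  {3,5,6,7} 2  {4,5,6,7} 1
  5 to go: {1,3,5,6,7} 3  {2,4,5,6,7} 1  {3,4,5,6,7} 3
  6 to go: {1,3,4,5,6,7} 6  {2,3,4,5,6,7} 4
  if 0:b drops first: 10 orders

10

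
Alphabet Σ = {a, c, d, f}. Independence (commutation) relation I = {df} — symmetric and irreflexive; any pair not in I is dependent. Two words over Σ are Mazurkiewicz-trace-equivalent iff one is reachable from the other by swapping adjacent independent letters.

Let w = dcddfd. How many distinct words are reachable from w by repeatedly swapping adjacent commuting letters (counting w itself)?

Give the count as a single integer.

4

piece 0:d — minimal
piece 1:c rests on {0:d}
piece 2:d rests on {1:c}
piece 3:d rests on {2:d}
piece 4:f rests on {1:c}
piece 5:d rests on {3:d}
minimal pieces: {0:d}
ways to finish when only these pieces remain (= sum over removing one remaining piece with nothing left below it):
  1 left: {4}→1  {5}→1
  2 left: {3,5}→1  {4,5}→2
  3 left: {2,3,5}→1  {3,4,5}→3
  4 left: {2,3,4,5}→4
  placing 0:d first → 4 extensions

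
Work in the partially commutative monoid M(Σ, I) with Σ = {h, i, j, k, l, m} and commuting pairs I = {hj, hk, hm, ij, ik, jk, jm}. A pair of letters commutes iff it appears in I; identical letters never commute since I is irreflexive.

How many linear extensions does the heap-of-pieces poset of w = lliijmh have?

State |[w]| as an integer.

drop 0:l onto floor
drop 1:l onto {0:l}
drop 2:i onto {1:l}
drop 3:i onto {2:i}
drop 4:j onto {1:l}
drop 5:m onto {3:i}
drop 6:h onto {3:i}
ground layer = {0:l}
drop-orders for the pieces not yet dropped (sum over which currently-grounded one goes next):
  1 to go: {4} 1  {5} 1  {6} 1
  2 to go: {4,5} 2  {4,6} 2  {5,6} 2
  3 to go: {3,5,6} 2  {4,5,6} 6
  4 to go: {2,3,5,6} 2  {3,4,5,6} 8
  5 to go: {2,3,4,5,6} 10
  if 0:l drops first: 10 orders

10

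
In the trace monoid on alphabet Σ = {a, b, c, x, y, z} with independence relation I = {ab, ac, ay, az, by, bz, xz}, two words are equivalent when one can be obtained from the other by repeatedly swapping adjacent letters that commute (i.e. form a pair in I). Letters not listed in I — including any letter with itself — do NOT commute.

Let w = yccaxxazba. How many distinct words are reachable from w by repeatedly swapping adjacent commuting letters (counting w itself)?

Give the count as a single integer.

#0=y has no predecessor
#1=c depends on [0:y]
#2=c depends on [1:c]
#3=a has no predecessor
#4=x depends on [2:c, 3:a]
#5=x depends on [4:x]
#6=a depends on [5:x]
#7=z depends on [2:c]
#8=b depends on [5:x]
#9=a depends on [6:a]
sources: [0:y, 3:a]
N(rest) = Σ N(rest − s) over sources s of rest; N(one piece) = 1:
  size 1 → [7]=1  [8]=1  [9]=1
  size 2 → [6,9]=1  [7,8]=2  [7,9]=2  [8,9]=2
  size 3 → [6,7,9]=3  [6,8,9]=3  [7,8,9]=6
  size 4 → [5,6,8,9]=3  [6,7,8,9]=12
  size 5 → [4,5,6,8,9]=3  [5,6,7,8,9]=15
  size 6 → [3,4,5,6,8,9]=3  [4,5,6,7,8,9]=18
  size 7 → [2,4,5,6,7,8,9]=18  [3,4,5,6,7,8,9]=21
  size 8 → [1,2,4,5,6,7,8,9]=18  [2,3,4,5,6,7,8,9]=39
  first=0(y) contributes 57
  first=3(a) contributes 18
|[w]| = 75

75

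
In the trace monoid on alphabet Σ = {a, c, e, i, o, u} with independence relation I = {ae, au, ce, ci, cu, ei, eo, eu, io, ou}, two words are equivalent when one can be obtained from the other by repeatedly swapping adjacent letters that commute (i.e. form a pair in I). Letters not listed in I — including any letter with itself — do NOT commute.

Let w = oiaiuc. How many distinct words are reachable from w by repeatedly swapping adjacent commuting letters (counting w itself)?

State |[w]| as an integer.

6

drop 0:o onto floor
drop 1:i onto floor
drop 2:a onto {0:o, 1:i}
drop 3:i onto {2:a}
drop 4:u onto {3:i}
drop 5:c onto {2:a}
ground layer = {0:o, 1:i}
drop-orders for the pieces not yet dropped (sum over which currently-grounded one goes next):
  1 to go: {4} 1  {5} 1
  2 to go: {3,4} 1  {4,5} 2
  3 to go: {3,4,5} 3
  4 to go: {2,3,4,5} 3
  if 0:o drops first: 3 orders
  if 1:i drops first: 3 orders
heap linearizations: 6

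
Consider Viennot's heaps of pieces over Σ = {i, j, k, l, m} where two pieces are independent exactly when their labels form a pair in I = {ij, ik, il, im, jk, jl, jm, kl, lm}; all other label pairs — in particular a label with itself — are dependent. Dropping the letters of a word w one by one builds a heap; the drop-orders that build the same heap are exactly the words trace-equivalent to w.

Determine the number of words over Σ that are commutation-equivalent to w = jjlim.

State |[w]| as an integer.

60

#0=j has no predecessor
#1=j depends on [0:j]
#2=l has no predecessor
#3=i has no predecessor
#4=m has no predecessor
sources: [0:j, 2:l, 3:i, 4:m]
N(rest) = Σ N(rest − s) over sources s of rest; N(one piece) = 1:
  size 1 → [1]=1  [2]=1  [3]=1  [4]=1
  size 2 → [0,1]=1  [1,2]=2  [1,3]=2  [1,4]=2  [2,3]=2  [2,4]=2  [3,4]=2
  size 3 → [0,1,2]=3  [0,1,3]=3  [0,1,4]=3  [1,2,3]=6  [1,2,4]=6  [1,3,4]=6  [2,3,4]=6
  first=0(j) contributes 24
  first=2(l) contributes 12
  first=3(i) contributes 12
  first=4(m) contributes 12
|[w]| = 60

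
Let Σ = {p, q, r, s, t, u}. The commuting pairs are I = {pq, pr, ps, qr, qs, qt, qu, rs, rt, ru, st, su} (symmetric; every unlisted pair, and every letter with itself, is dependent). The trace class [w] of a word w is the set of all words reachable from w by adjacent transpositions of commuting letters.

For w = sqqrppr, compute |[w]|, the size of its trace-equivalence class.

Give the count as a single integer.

0(s) covers ∅
1(q) covers ∅
2(q) covers 1:q
3(r) covers ∅
4(p) covers ∅
5(p) covers 4:p
6(r) covers 3:r
floor of heap: 0:s, 1:q, 3:r, 4:p
completions by unplaced set U, small U first (add the entries for U minus each lowest piece of U):
  |U|=1: {0}:1  {2}:1  {5}:1  {6}:1
  |U|=2: {0,2}:2  {0,5}:2  {0,6}:2  {1,2}:1  {2,5}:2  {2,6}:2  {3,6}:1  {4,5}:1  {5,6}:2
  |U|=3: {0,1,2}:3  {0,2,5}:6  {0,2,6}:6  {0,3,6}:3  {0,4,5}:3  {0,5,6}:6  {1,2,5}:3  {1,2,6}:3  {2,3,6}:3  {2,4,5}:3  {2,5,6}:6  {3,5,6}:3  {4,5,6}:3
  |U|=4: {0,1,2,5}:12  {0,1,2,6}:12  {0,2,3,6}:12  {0,2,4,5}:12  {0,2,5,6}:24  {0,3,5,6}:12  {0,4,5,6}:12  {1,2,3,6}:6  {1,2,4,5}:6  {1,2,5,6}:12  {2,3,5,6}:12  {2,4,5,6}:12  {3,4,5,6}:6
  |U|=5: {0,1,2,3,6}:30  {0,1,2,4,5}:30  {0,1,2,5,6}:60  {0,2,3,5,6}:60  {0,2,4,5,6}:60  {0,3,4,5,6}:30  {1,2,3,5,6}:30  {1,2,4,5,6}:30  {2,3,4,5,6}:30
  start at 0(s): 90
  start at 1(q): 180
  start at 3(r): 180
  start at 4(p): 180
sum over floor = 630

630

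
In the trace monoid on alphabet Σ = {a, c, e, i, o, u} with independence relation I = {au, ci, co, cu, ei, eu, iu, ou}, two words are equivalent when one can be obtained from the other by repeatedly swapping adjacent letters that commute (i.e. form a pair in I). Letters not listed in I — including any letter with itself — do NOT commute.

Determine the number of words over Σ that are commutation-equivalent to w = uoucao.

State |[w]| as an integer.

piece 0:u — minimal
piece 1:o — minimal
piece 2:u rests on {0:u}
piece 3:c — minimal
piece 4:a rests on {1:o, 3:c}
piece 5:o rests on {4:a}
minimal pieces: {0:u, 1:o, 3:c}
ways to finish when only these pieces remain (= sum over removing one remaining piece with nothing left below it):
  1 left: {2}→1  {5}→1
  2 left: {0,2}→1  {2,5}→2  {4,5}→1
  3 left: {0,2,5}→3  {1,4,5}→1  {2,4,5}→3  {3,4,5}→1
  4 left: {0,2,4,5}→6  {1,2,4,5}→4  {1,3,4,5}→2  {2,3,4,5}→4
  placing 0:u first → 10 extensions
  placing 1:o first → 10 extensions
  placing 3:c first → 10 extensions
total linear extensions = 30

30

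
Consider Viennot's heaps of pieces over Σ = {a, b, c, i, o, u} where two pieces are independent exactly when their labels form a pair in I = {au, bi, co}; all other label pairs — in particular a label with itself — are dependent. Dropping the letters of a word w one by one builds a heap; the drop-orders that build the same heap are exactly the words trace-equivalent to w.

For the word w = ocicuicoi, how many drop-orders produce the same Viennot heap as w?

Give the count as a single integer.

0(o) covers ∅
1(c) covers ∅
2(i) covers 0:o, 1:c
3(c) covers 2:i
4(u) covers 3:c
5(i) covers 4:u
6(c) covers 5:i
7(o) covers 5:i
8(i) covers 6:c, 7:o
floor of heap: 0:o, 1:c
completions by unplaced set U, small U first (add the entries for U minus each lowest piece of U):
  |U|=1: {8}:1
  |U|=2: {6,8}:1  {7,8}:1
  |U|=3: {6,7,8}:2
  |U|=4: {5,6,7,8}:2
  |U|=5: {4,5,6,7,8}:2
  |U|=6: {3,4,5,6,7,8}:2
  |U|=7: {2,3,4,5,6,7,8}:2
  start at 0(o): 2
  start at 1(c): 2
sum over floor = 4

4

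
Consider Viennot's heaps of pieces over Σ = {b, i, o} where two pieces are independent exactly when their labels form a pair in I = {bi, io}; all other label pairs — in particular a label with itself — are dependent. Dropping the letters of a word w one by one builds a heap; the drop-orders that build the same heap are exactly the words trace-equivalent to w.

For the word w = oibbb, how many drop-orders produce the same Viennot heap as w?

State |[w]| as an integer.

5

drop 0:o onto floor
drop 1:i onto floor
drop 2:b onto {0:o}
drop 3:b onto {2:b}
drop 4:b onto {3:b}
ground layer = {0:o, 1:i}
drop-orders for the pieces not yet dropped (sum over which currently-grounded one goes next):
  1 to go: {1} 1  {4} 1
  2 to go: {1,4} 2  {3,4} 1
  3 to go: {1,3,4} 3  {2,3,4} 1
  if 0:o drops first: 4 orders
  if 1:i drops first: 1 orders
heap linearizations: 5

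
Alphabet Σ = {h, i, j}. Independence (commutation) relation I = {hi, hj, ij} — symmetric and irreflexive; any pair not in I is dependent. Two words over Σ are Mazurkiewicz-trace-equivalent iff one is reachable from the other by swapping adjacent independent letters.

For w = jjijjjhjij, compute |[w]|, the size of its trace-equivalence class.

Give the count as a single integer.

#0=j has no predecessor
#1=j depends on [0:j]
#2=i has no predecessor
#3=j depends on [1:j]
#4=j depends on [3:j]
#5=j depends on [4:j]
#6=h has no predecessor
#7=j depends on [5:j]
#8=i depends on [2:i]
#9=j depends on [7:j]
sources: [0:j, 2:i, 6:h]
N(rest) = Σ N(rest − s) over sources s of rest; N(one piece) = 1:
  size 1 → [6]=1  [8]=1  [9]=1
  size 2 → [2,8]=1  [6,8]=2  [6,9]=2  [7,9]=1  [8,9]=2
  size 3 → [2,6,8]=3  [2,8,9]=3  [5,7,9]=1  [6,7,9]=3  [6,8,9]=6  [7,8,9]=3
  size 4 → [2,6,8,9]=12  [2,7,8,9]=6  [4,5,7,9]=1  [5,6,7,9]=4  [5,7,8,9]=4  [6,7,8,9]=12
  size 5 → [2,5,7,8,9]=10  [2,6,7,8,9]=30  [3,4,5,7,9]=1  [4,5,6,7,9]=5  [4,5,7,8,9]=5  [5,6,7,8,9]=20
  size 6 → [1,3,4,5,7,9]=1  [2,4,5,7,8,9]=15  [2,5,6,7,8,9]=60  [3,4,5,6,7,9]=6  [3,4,5,7,8,9]=6  [4,5,6,7,8,9]=30
  size 7 → [0,1,3,4,5,7,9]=1  [1,3,4,5,6,7,9]=7  [1,3,4,5,7,8,9]=7  [2,3,4,5,7,8,9]=21  [2,4,5,6,7,8,9]=105  [3,4,5,6,7,8,9]=42
  size 8 → [0,1,3,4,5,6,7,9]=8  [0,1,3,4,5,7,8,9]=8  [1,2,3,4,5,7,8,9]=28  [1,3,4,5,6,7,8,9]=56  [2,3,4,5,6,7,8,9]=168
  first=0(j) contributes 252
  first=2(i) contributes 72
  first=6(h) contributes 36
|[w]| = 360

360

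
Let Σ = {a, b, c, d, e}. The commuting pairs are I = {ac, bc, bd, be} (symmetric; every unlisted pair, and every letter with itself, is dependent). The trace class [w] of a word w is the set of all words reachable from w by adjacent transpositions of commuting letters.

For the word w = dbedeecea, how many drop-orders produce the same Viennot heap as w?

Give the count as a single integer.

piece 0:d — minimal
piece 1:b — minimal
piece 2:e rests on {0:d}
piece 3:d rests on {2:e}
piece 4:e rests on {3:d}
piece 5:e rests on {4:e}
piece 6:c rests on {5:e}
piece 7:e rests on {6:c}
piece 8:a rests on {1:b, 7:e}
minimal pieces: {0:d, 1:b}
ways to finish when only these pieces remain (= sum over removing one remaining piece with nothing left below it):
  1 left: {8}→1
  2 left: {1,8}→1  {7,8}→1
  3 left: {1,7,8}→2  {6,7,8}→1
  4 left: {1,6,7,8}→3  {5,6,7,8}→1
  5 left: {1,5,6,7,8}→4  {4,5,6,7,8}→1
  6 left: {1,4,5,6,7,8}→5  {3,4,5,6,7,8}→1
  7 left: {1,3,4,5,6,7,8}→6  {2,3,4,5,6,7,8}→1
  placing 0:d first → 7 extensions
  placing 1:b first → 1 extensions
total linear extensions = 8

8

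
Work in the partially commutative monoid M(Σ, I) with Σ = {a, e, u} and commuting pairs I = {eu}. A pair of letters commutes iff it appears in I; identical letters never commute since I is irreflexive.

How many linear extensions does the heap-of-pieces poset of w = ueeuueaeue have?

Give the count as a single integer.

60

drop 0:u onto floor
drop 1:e onto floor
drop 2:e onto {1:e}
drop 3:u onto {0:u}
drop 4:u onto {3:u}
drop 5:e onto {2:e}
drop 6:a onto {4:u, 5:e}
drop 7:e onto {6:a}
drop 8:u onto {6:a}
drop 9:e onto {7:e}
ground layer = {0:u, 1:e}
drop-orders for the pieces not yet dropped (sum over which currently-grounded one goes next):
  1 to go: {8} 1  {9} 1
  2 to go: {7,9} 1  {8,9} 2
  3 to go: {7,8,9} 3
  4 to go: {6,7,8,9} 3
  5 to go: {4,6,7,8,9} 3  {5,6,7,8,9} 3
  6 to go: {2,5,6,7,8,9} 3  {3,4,6,7,8,9} 3  {4,5,6,7,8,9} 6
  7 to go: {0,3,4,6,7,8,9} 3  {1,2,5,6,7,8,9} 3  {2,4,5,6,7,8,9} 9  {3,4,5,6,7,8,9} 9
  8 to go: {0,3,4,5,6,7,8,9} 12  {1,2,4,5,6,7,8,9} 12  {2,3,4,5,6,7,8,9} 18
  if 0:u drops first: 30 orders
  if 1:e drops first: 30 orders
heap linearizations: 60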